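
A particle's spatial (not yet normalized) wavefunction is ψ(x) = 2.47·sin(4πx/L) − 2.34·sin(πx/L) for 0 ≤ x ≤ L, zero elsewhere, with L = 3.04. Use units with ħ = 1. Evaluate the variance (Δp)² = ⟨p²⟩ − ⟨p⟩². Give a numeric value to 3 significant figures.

9.51

Compute ⟨p⟩ and ⟨p²⟩ separately; (Δp)² = ⟨p²⟩ − ⟨p⟩².
d²/dx² sin(jπx/L) = −(jπ/L)²·sin(jπx/L); on 0 ≤ x ≤ L, ∫sin²(jπx/L) dx = L/2 and ∫sin(jπx/L)·sin(lπx/L) dx = 0 for j ≠ l, so only diagonal terms survive in ∫|ψ|² and ∫ψ·ψ″; ∫ψ·ψ′ dx = [ψ²/2] between the walls = 0.
Normalization: ∫|ψ|² dx = 17.596.
⟨p⟩ = 0.0000 and ⟨p²⟩ = 9.5102.
(Δp)² = 9.5102 − (0.0000)² = 9.5102.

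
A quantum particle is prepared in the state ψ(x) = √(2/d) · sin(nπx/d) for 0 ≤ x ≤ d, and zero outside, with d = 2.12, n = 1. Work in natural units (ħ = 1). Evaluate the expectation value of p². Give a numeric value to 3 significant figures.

p² ψ = −ħ² d²ψ/dx²; ⟨p²⟩ = −ħ² ∫ ψ*·ψ'' dx.
d/dx sin(nπx/d) = (nπ/d)·cos(nπx/d) and d²/dx² sin(nπx/d) = −(nπ/d)²·sin(nπx/d); on 0 ≤ x ≤ d, ∫sin²(nπx/d) dx = d/2 and ∫sin(nπx/d)·cos(nπx/d) dx = 0.
⟨p²⟩ = 2.1960.

2.20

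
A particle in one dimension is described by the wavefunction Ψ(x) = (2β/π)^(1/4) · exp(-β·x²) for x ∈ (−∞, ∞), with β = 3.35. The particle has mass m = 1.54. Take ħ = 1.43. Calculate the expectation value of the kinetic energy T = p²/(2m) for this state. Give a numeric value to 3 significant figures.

T = −(ħ²/2m) d²/dx², so ⟨T⟩ = −(ħ²/2m) ∫ Ψ*·Ψ'' dx; with m = 1.54.
Gaussian moments: ∫x^(2j)·e^(−2βx²) dx = (2j−1)!!/(4β)^j · √(π/(2β)), odd powers integrate to 0; here √(π/(2β)) = 0.68476. Derivatives: d/dx e^(−βx²) = −2βx·e^(−βx²), d²/dx² e^(−βx²) = (4β²x² − 2β)·e^(−βx²).
⟨T⟩ = 2.2242.

2.22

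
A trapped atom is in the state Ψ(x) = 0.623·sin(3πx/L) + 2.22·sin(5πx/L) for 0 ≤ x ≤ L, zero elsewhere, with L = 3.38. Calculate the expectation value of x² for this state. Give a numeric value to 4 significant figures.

4.064

⟨x²⟩ = ∫ x²·|Ψ|² dx / ∫|Ψ|² dx (integrals over the domain).
On 0 ≤ x ≤ L (j ≠ l): ∫sin²(jπx/L) dx = L/2, ∫sin(jπx/L)·sin(lπx/L) dx = 0; diagonal moments ∫x·sin²(jπx/L) dx = L²/4, ∫x²·sin²(jπx/L) dx = L³·(1/6 − 1/(4j²π²)); cross terms ∫x·sin(jπx/L)·sin(lπx/L) dx = 0 for j + l even and −4jlL²/(π²(j² − l²)²) for j + l odd, ∫x²·sin(jπx/L)·sin(lπx/L) dx = (−1)^(j+l)·4jlL³/(π²(j² − l²)²); higher powers the same way via product-to-sum and parts.
State is unnormalized: ∫|Ψ|² dx = 8.9849, and ∫Ψ*·x²·Ψ dx = 36.517, so ⟨x²⟩ = 36.517 / 8.9849.
⟨x²⟩ = 4.0643.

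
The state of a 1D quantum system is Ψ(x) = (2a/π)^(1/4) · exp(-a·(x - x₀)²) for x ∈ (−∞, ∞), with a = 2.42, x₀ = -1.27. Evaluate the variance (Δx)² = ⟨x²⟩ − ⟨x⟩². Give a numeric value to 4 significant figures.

Compute ⟨x⟩ and ⟨x²⟩ separately, then (Δx)² = ⟨x²⟩ − ⟨x⟩².
Gaussian moments (u = x − x₀): ∫u^(2j)·e^(−2au²) du = (2j−1)!!/(4a)^j · √(π/(2a)), odd powers integrate to 0; here √(π/(2a)) = 0.80566.
⟨x⟩ = -1.2700 and ⟨x²⟩ = 1.7162.
(Δx)² = 1.7162 − (-1.2700)² = 0.10331.

0.1033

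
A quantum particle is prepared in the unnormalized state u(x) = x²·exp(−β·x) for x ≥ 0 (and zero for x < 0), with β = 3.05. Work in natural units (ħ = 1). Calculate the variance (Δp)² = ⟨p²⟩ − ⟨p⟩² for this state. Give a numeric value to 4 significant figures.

3.101

Compute ⟨p⟩ and ⟨p²⟩ separately; (Δp)² = ⟨p²⟩ − ⟨p⟩².
Differentiate x²·exp(−β·x) with the product rule; every integrand then reduces to terms xʲ·e^(−2βx) on [0, ∞), with ∫₀^∞ xʲ·e^(−2βx) dx = j!/(2β)^(j+1).
Normalization: ∫|u|² dx = 0.0028416.
⟨p⟩ = 0.0000 and ⟨p²⟩ = 3.1008.
(Δp)² = 3.1008 − (0.0000)² = 3.1008.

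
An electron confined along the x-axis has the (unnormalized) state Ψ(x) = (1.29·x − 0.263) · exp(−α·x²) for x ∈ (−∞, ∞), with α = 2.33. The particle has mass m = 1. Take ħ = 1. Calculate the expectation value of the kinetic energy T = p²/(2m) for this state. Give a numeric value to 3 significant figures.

T = −(ħ²/2m) d²/dx², so ⟨T⟩ = −(ħ²/2m) ∫ Ψ*·Ψ'' dx / ∫|Ψ|² dx; with m = 1.
Expand each integrand as polynomial × e^(−2αx²) and use ∫x^(2j)·e^(−2αx²) dx = (2j−1)!!/(4α)^j · √(π/(2α)), odd powers → 0; here √(π/(2α)) = 0.82107. Differentiate with the product rule, d/dx e^(−αx²) = −2αx·e^(−αx²).
State is unnormalized: ∫|Ψ|² dx = 0.20340, and ∫Ψ*·(−ħ²/2m · Ψ'') dx = 0.57854, so ⟨T⟩ = 0.57854 / 0.20340.
⟨T⟩ = 2.8444.

2.84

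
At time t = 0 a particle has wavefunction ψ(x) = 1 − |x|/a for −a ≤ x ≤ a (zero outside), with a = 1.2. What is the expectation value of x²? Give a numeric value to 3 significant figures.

⟨x²⟩ = ∫ x²·|ψ|² dx / ∫|ψ|² dx (integrals over the domain).
ψ is even, so ∫ over [−a, a] = 2∫₀ᵃ with ψ = 1 − x/a there: ∫₀ᵃ (1 − x/a)² dx = a/3, ∫₀ᵃ x²(1 − x/a)² dx = a³/30, ∫₀ᵃ x⁴(1 − x/a)² dx = a⁵/105.
State is unnormalized: ∫|ψ|² dx = 0.80000, and ∫ψ*·x²·ψ dx = 0.11520, so ⟨x²⟩ = 0.11520 / 0.80000.
⟨x²⟩ = 0.14400.

0.144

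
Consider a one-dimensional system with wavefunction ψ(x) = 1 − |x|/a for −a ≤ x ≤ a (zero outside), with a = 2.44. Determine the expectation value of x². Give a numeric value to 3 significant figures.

⟨x²⟩ = ∫ x²·|ψ|² dx / ∫|ψ|² dx (integrals over the domain).
ψ is even, so ∫ over [−a, a] = 2∫₀ᵃ with ψ = 1 − x/a there: ∫₀ᵃ (1 − x/a)² dx = a/3, ∫₀ᵃ x²(1 − x/a)² dx = a³/30, ∫₀ᵃ x⁴(1 − x/a)² dx = a⁵/105.
State is unnormalized: ∫|ψ|² dx = 1.6267, and ∫ψ*·x²·ψ dx = 0.96845, so ⟨x²⟩ = 0.96845 / 1.6267.
⟨x²⟩ = 0.59536.

0.595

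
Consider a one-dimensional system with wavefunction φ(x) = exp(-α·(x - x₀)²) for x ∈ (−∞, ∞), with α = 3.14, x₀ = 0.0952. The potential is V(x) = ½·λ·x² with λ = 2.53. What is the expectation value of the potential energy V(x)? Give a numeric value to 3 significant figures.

⟨V⟩ = ∫ V(x)·|φ|² dx / ∫|φ|² dx.
Gaussian moments (u = x − x₀): ∫u^(2j)·e^(−2αu²) du = (2j−1)!!/(4α)^j · √(π/(2α)), odd powers integrate to 0; here √(π/(2α)) = 0.70729.
State is unnormalized: ∫|φ|² dx = 0.70729, and ∫φ*·V(x)·φ dx = 0.079344, so ⟨V⟩ = 0.079344 / 0.70729.
⟨V⟩ = 0.11218.

0.112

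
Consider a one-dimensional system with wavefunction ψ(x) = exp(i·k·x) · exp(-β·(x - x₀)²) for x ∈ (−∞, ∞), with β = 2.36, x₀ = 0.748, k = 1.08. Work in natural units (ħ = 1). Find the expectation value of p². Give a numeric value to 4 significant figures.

p² ψ = −ħ² d²ψ/dx²; ⟨p²⟩ = −ħ² ∫ ψ*·ψ'' dx / ∫|ψ|² dx.
Gaussian moments (u = x − x₀): ∫u^(2j)·e^(−2βu²) du = (2j−1)!!/(4β)^j · √(π/(2β)), odd powers integrate to 0; here √(π/(2β)) = 0.81584. Derivatives: ψ′ = (ik − 2βu)·ψ, ψ″ = ((ik − 2βu)² − 2β)·ψ; the odd-in-u pieces drop out.
State is unnormalized: ∫|ψ|² dx = 0.81584, and ∫ψ*·(−ħ² ψ'') dx = 2.8770, so ⟨p²⟩ = 2.8770 / 0.81584.
⟨p²⟩ = 3.5264.

3.526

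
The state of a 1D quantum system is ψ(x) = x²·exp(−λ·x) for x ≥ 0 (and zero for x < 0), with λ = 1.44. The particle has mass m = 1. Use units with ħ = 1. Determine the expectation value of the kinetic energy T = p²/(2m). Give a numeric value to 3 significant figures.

0.346

T = −(ħ²/2m) d²/dx², so ⟨T⟩ = −(ħ²/2m) ∫ ψ*·ψ'' dx / ∫|ψ|² dx; with m = 1.
Differentiate x²·exp(−λ·x) with the product rule; every integrand then reduces to terms xʲ·e^(−2λx) on [0, ∞), with ∫₀^∞ xʲ·e^(−2λx) dx = j!/(2λ)^(j+1).
State is unnormalized: ∫|ψ|² dx = 0.12113, and ∫ψ*·(−ħ²/2m · ψ'') dx = 0.041862, so ⟨T⟩ = 0.041862 / 0.12113.
⟨T⟩ = 0.34560.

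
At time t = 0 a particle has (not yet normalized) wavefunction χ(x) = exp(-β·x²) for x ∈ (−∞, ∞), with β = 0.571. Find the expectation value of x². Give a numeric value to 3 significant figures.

⟨x²⟩ = ∫ x²·|χ|² dx / ∫|χ|² dx (integrals over the domain).
Gaussian moments: ∫x^(2j)·e^(−2βx²) dx = (2j−1)!!/(4β)^j · √(π/(2β)), odd powers integrate to 0; here √(π/(2β)) = 1.6586.
State is unnormalized: ∫|χ|² dx = 1.6586, and ∫χ*·x²·χ dx = 0.72618, so ⟨x²⟩ = 0.72618 / 1.6586.
⟨x²⟩ = 0.43783.

0.438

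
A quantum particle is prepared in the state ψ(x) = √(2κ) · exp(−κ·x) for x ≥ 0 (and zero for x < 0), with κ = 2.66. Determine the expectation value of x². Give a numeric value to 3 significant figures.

⟨x²⟩ = ∫ x²·|ψ|² dx (integrals over the domain).
Every integrand reduces to terms xʲ·e^(−2κx) on [0, ∞); use ∫₀^∞ xʲ·e^(−2κx) dx = j!/(2κ)^(j+1).
⟨x²⟩ = 0.070665.

0.0707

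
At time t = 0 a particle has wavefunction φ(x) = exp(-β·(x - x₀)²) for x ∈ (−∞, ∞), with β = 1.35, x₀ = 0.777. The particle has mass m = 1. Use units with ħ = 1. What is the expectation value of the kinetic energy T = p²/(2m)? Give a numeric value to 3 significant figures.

T = −(ħ²/2m) d²/dx², so ⟨T⟩ = −(ħ²/2m) ∫ φ*·φ'' dx / ∫|φ|² dx; with m = 1.
Gaussian moments (u = x − x₀): ∫u^(2j)·e^(−2βu²) du = (2j−1)!!/(4β)^j · √(π/(2β)), odd powers integrate to 0; here √(π/(2β)) = 1.0787. Derivatives: d/dx e^(−βu²) = −2βu·e^(−βu²), d²/dx² e^(−βu²) = (4β²u² − 2β)·e^(−βu²).
State is unnormalized: ∫|φ|² dx = 1.0787, and ∫φ*·(−ħ²/2m · φ'') dx = 0.72811, so ⟨T⟩ = 0.72811 / 1.0787.
⟨T⟩ = 0.67500.

0.675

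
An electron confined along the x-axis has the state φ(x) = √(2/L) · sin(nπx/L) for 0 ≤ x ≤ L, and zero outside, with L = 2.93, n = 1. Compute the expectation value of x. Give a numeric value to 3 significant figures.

⟨x⟩ = ∫ x·|φ|² dx (integrals over the domain).
With sin²θ = (1 − cos2θ)/2 on 0 ≤ x ≤ L: ∫sin²(nπx/L) dx = L/2, ∫x·sin²(nπx/L) dx = L²/4, ∫x²·sin²(nπx/L) dx = L³·(1/6 − 1/(4n²π²)); higher powers xᵏ the same way, integrating xᵏ·cos(2nπx/L) by parts.
⟨x⟩ = 1.4650.

1.47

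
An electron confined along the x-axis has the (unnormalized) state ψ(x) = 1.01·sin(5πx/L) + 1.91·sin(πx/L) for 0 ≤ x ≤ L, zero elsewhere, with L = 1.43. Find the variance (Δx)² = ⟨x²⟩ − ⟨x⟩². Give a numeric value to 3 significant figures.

0.100

Compute ⟨x⟩ and ⟨x²⟩ separately, then (Δx)² = ⟨x²⟩ − ⟨x⟩².
On 0 ≤ x ≤ L (j ≠ l): ∫sin²(jπx/L) dx = L/2, ∫sin(jπx/L)·sin(lπx/L) dx = 0; diagonal moments ∫x·sin²(jπx/L) dx = L²/4, ∫x²·sin²(jπx/L) dx = L³·(1/6 − 1/(4j²π²)); cross terms ∫x·sin(jπx/L)·sin(lπx/L) dx = 0 for j + l even and −4jlL²/(π²(j² − l²)²) for j + l odd, ∫x²·sin(jπx/L)·sin(lπx/L) dx = (−1)^(j+l)·4jlL³/(π²(j² − l²)²); higher powers the same way via product-to-sum and parts.
Normalization: ∫|ψ|² dx = 3.3378.
⟨x⟩ = 0.71500 and ⟨x²⟩ = 0.61166.
(Δx)² = 0.61166 − (0.71500)² = 0.10044.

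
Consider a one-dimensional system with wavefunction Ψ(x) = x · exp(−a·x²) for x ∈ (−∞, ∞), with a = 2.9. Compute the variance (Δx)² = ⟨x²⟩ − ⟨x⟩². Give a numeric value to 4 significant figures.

0.2586

Compute ⟨x⟩ and ⟨x²⟩ separately, then (Δx)² = ⟨x²⟩ − ⟨x⟩².
Expand each integrand as polynomial × e^(−2ax²) and use ∫x^(2j)·e^(−2ax²) dx = (2j−1)!!/(4a)^j · √(π/(2a)), odd powers → 0; here √(π/(2a)) = 0.73597.
Normalization: ∫|Ψ|² dx = 0.063446.
⟨x⟩ = 0.0000 and ⟨x²⟩ = 0.25862.
(Δx)² = 0.25862 − (0.0000)² = 0.25862.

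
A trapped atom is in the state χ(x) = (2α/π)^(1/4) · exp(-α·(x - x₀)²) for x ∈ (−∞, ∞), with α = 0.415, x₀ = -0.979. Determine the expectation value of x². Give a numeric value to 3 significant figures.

1.56

⟨x²⟩ = ∫ x²·|χ|² dx (integrals over the domain).
Gaussian moments (u = x − x₀): ∫u^(2j)·e^(−2αu²) du = (2j−1)!!/(4α)^j · √(π/(2α)), odd powers integrate to 0; here √(π/(2α)) = 1.9455.
⟨x²⟩ = 1.5609.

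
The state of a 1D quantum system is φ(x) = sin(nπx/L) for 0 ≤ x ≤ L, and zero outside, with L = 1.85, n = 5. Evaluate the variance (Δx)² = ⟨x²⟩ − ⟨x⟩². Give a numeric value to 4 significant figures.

Compute ⟨x⟩ and ⟨x²⟩ separately, then (Δx)² = ⟨x²⟩ − ⟨x⟩².
With sin²θ = (1 − cos2θ)/2 on 0 ≤ x ≤ L: ∫sin²(nπx/L) dx = L/2, ∫x·sin²(nπx/L) dx = L²/4, ∫x²·sin²(nπx/L) dx = L³·(1/6 − 1/(4n²π²)); higher powers xᵏ the same way, integrating xᵏ·cos(2nπx/L) by parts.
Normalization: ∫|φ|² dx = 0.92500.
⟨x⟩ = 0.92500 and ⟨x²⟩ = 1.1339.
(Δx)² = 1.1339 − (0.92500)² = 0.27827.

0.2783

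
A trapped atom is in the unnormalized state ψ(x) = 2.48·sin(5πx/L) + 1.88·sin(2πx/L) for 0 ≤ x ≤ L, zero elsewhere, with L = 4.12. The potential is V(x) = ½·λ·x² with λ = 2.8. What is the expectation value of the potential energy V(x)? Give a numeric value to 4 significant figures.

7.360

⟨V⟩ = ∫ V(x)·|ψ|² dx / ∫|ψ|² dx.
On 0 ≤ x ≤ L (j ≠ l): ∫sin²(jπx/L) dx = L/2, ∫sin(jπx/L)·sin(lπx/L) dx = 0; diagonal moments ∫x·sin²(jπx/L) dx = L²/4, ∫x²·sin²(jπx/L) dx = L³·(1/6 − 1/(4j²π²)); cross terms ∫x·sin(jπx/L)·sin(lπx/L) dx = 0 for j + l even and −4jlL²/(π²(j² − l²)²) for j + l odd, ∫x²·sin(jπx/L)·sin(lπx/L) dx = (−1)^(j+l)·4jlL³/(π²(j² − l²)²); higher powers the same way via product-to-sum and parts.
State is unnormalized: ∫|ψ|² dx = 19.951, and ∫ψ*·V(x)·ψ dx = 146.85, so ⟨V⟩ = 146.85 / 19.951.
⟨V⟩ = 7.3604.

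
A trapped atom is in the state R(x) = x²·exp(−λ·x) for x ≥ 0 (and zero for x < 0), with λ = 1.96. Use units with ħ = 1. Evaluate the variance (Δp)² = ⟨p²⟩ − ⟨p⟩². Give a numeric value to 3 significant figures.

1.28

Compute ⟨p⟩ and ⟨p²⟩ separately; (Δp)² = ⟨p²⟩ − ⟨p⟩².
Differentiate x²·exp(−λ·x) with the product rule; every integrand then reduces to terms xʲ·e^(−2λx) on [0, ∞), with ∫₀^∞ xʲ·e^(−2λx) dx = j!/(2λ)^(j+1).
Normalization: ∫|R|² dx = 0.025929.
⟨p⟩ = 0.0000 and ⟨p²⟩ = 1.2805.
(Δp)² = 1.2805 − (0.0000)² = 1.2805.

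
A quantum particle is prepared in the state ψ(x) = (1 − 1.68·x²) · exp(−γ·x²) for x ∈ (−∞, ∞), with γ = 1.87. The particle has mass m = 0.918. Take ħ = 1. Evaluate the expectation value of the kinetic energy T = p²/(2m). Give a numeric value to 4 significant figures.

2.614

T = −(ħ²/2m) d²/dx², so ⟨T⟩ = −(ħ²/2m) ∫ ψ*·ψ'' dx / ∫|ψ|² dx; with m = 0.918.
Expand each integrand as polynomial × e^(−2γx²) and use ∫x^(2j)·e^(−2γx²) dx = (2j−1)!!/(4γ)^j · √(π/(2γ)), odd powers → 0; here √(π/(2γ)) = 0.91651. Differentiate with the product rule, d/dx e^(−γx²) = −2γx·e^(−γx²).
State is unnormalized: ∫|ψ|² dx = 0.64352, and ∫ψ*·(−ħ²/2m · ψ'') dx = 1.6824, so ⟨T⟩ = 1.6824 / 0.64352.
⟨T⟩ = 2.6144.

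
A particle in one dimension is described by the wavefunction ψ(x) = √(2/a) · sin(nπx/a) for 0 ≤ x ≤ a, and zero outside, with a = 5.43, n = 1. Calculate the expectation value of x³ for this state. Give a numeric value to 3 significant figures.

27.9

⟨x³⟩ = ∫ x³·|ψ|² dx (integrals over the domain).
With sin²θ = (1 − cos2θ)/2 on 0 ≤ x ≤ a: ∫sin²(nπx/a) dx = a/2, ∫x·sin²(nπx/a) dx = a²/4, ∫x²·sin²(nπx/a) dx = a³·(1/6 − 1/(4n²π²)); higher powers xᵏ the same way, integrating xᵏ·cos(2nπx/a) by parts.
⟨x³⟩ = 27.859.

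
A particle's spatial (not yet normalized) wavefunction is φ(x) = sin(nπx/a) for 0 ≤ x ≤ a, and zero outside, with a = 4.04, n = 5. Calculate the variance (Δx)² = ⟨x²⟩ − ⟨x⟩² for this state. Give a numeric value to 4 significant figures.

Compute ⟨x⟩ and ⟨x²⟩ separately, then (Δx)² = ⟨x²⟩ − ⟨x⟩².
With sin²θ = (1 − cos2θ)/2 on 0 ≤ x ≤ a: ∫sin²(nπx/a) dx = a/2, ∫x·sin²(nπx/a) dx = a²/4, ∫x²·sin²(nπx/a) dx = a³·(1/6 − 1/(4n²π²)); higher powers xᵏ the same way, integrating xᵏ·cos(2nπx/a) by parts.
Normalization: ∫|φ|² dx = 2.0200.
⟨x⟩ = 2.0200 and ⟨x²⟩ = 5.4075.
(Δx)² = 5.4075 − (2.0200)² = 1.3271.

1.327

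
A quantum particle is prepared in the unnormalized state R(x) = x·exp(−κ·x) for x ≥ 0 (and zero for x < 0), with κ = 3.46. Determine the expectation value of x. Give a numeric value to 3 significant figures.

0.434

⟨x⟩ = ∫ x·|R|² dx / ∫|R|² dx (integrals over the domain).
Every integrand reduces to terms xʲ·e^(−2κx) on [0, ∞); use ∫₀^∞ xʲ·e^(−2κx) dx = j!/(2κ)^(j+1).
State is unnormalized: ∫|R|² dx = 0.0060355, and ∫R*·x·R dx = 0.0026165, so ⟨x⟩ = 0.0026165 / 0.0060355.
⟨x⟩ = 0.43353.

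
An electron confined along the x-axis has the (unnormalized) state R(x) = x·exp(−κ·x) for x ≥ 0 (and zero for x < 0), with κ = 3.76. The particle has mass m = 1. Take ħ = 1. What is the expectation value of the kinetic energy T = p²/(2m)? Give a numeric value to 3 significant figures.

T = −(ħ²/2m) d²/dx², so ⟨T⟩ = −(ħ²/2m) ∫ R*·R'' dx / ∫|R|² dx; with m = 1.
Differentiate x·exp(−κ·x) with the product rule; every integrand then reduces to terms xʲ·e^(−2κx) on [0, ∞), with ∫₀^∞ xʲ·e^(−2κx) dx = j!/(2κ)^(j+1).
State is unnormalized: ∫|R|² dx = 0.0047030, and ∫R*·(−ħ²/2m · R'') dx = 0.033245, so ⟨T⟩ = 0.033245 / 0.0047030.
⟨T⟩ = 7.0688.

7.07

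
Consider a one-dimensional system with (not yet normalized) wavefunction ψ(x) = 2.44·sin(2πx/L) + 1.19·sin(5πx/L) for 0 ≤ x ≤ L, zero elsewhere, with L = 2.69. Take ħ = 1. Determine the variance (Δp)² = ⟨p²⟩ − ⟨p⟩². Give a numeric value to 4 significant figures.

Compute ⟨p⟩ and ⟨p²⟩ separately; (Δp)² = ⟨p²⟩ − ⟨p⟩².
d²/dx² sin(jπx/L) = −(jπ/L)²·sin(jπx/L); on 0 ≤ x ≤ L, ∫sin²(jπx/L) dx = L/2 and ∫sin(jπx/L)·sin(lπx/L) dx = 0 for j ≠ l, so only diagonal terms survive in ∫|ψ|² and ∫ψ·ψ″; ∫ψ·ψ′ dx = [ψ²/2] between the walls = 0.
Normalization: ∫|ψ|² dx = 9.9122.
⟨p⟩ = 0.0000 and ⟨p²⟩ = 10.960.
(Δp)² = 10.960 − (0.0000)² = 10.960.

10.96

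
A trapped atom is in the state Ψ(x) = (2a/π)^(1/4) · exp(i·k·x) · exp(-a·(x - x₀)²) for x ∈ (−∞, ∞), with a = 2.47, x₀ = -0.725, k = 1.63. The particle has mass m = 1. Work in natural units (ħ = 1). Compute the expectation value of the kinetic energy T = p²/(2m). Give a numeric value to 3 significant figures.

T = −(ħ²/2m) d²/dx², so ⟨T⟩ = −(ħ²/2m) ∫ Ψ*·Ψ'' dx; with m = 1.
Gaussian moments (u = x − x₀): ∫u^(2j)·e^(−2au²) du = (2j−1)!!/(4a)^j · √(π/(2a)), odd powers integrate to 0; here √(π/(2a)) = 0.79746. Derivatives: Ψ′ = (ik − 2au)·Ψ, Ψ″ = ((ik − 2au)² − 2a)·Ψ; the odd-in-u pieces drop out.
⟨T⟩ = 2.5635.

2.56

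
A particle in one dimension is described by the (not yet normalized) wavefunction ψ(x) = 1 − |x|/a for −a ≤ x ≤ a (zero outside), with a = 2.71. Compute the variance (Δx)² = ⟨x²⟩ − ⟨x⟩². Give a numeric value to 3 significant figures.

0.734

Compute ⟨x⟩ and ⟨x²⟩ separately, then (Δx)² = ⟨x²⟩ − ⟨x⟩².
ψ is even, so ∫ over [−a, a] = 2∫₀ᵃ with ψ = 1 − x/a there: ∫₀ᵃ (1 − x/a)² dx = a/3, ∫₀ᵃ x²(1 − x/a)² dx = a³/30, ∫₀ᵃ x⁴(1 − x/a)² dx = a⁵/105.
Normalization: ∫|ψ|² dx = 1.8067.
⟨x⟩ = 0.0000 and ⟨x²⟩ = 0.73441.
(Δx)² = 0.73441 − (0.0000)² = 0.73441.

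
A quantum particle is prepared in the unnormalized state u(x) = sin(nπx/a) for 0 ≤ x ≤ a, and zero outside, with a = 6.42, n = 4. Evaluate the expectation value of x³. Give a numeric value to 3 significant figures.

64.9

⟨x³⟩ = ∫ x³·|u|² dx / ∫|u|² dx (integrals over the domain).
With sin²θ = (1 − cos2θ)/2 on 0 ≤ x ≤ a: ∫sin²(nπx/a) dx = a/2, ∫x·sin²(nπx/a) dx = a²/4, ∫x²·sin²(nπx/a) dx = a³·(1/6 − 1/(4n²π²)); higher powers xᵏ the same way, integrating xᵏ·cos(2nπx/a) by parts.
State is unnormalized: ∫|u|² dx = 3.2100, and ∫u*·x³·u dx = 208.31, so ⟨x³⟩ = 208.31 / 3.2100.
⟨x³⟩ = 64.896.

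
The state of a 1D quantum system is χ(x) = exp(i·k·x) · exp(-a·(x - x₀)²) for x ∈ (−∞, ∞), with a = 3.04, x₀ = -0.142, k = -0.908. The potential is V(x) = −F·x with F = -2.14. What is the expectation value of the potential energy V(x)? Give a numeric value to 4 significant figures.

⟨V⟩ = ∫ V(x)·|χ|² dx / ∫|χ|² dx.
Gaussian moments (u = x − x₀): ∫u^(2j)·e^(−2au²) du = (2j−1)!!/(4a)^j · √(π/(2a)), odd powers integrate to 0; here √(π/(2a)) = 0.71882.
State is unnormalized: ∫|χ|² dx = 0.71882, and ∫χ*·V(x)·χ dx = -0.21844, so ⟨V⟩ = -0.21844 / 0.71882.
⟨V⟩ = -0.30388.

-0.3039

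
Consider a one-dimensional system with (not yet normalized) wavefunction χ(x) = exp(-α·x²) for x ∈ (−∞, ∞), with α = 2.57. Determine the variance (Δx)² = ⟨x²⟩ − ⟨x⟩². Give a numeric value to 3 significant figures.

Compute ⟨x⟩ and ⟨x²⟩ separately, then (Δx)² = ⟨x²⟩ − ⟨x⟩².
Gaussian moments: ∫x^(2j)·e^(−2αx²) dx = (2j−1)!!/(4α)^j · √(π/(2α)), odd powers integrate to 0; here √(π/(2α)) = 0.78180.
Normalization: ∫|χ|² dx = 0.78180.
⟨x⟩ = 0.0000 and ⟨x²⟩ = 0.097276.
(Δx)² = 0.097276 − (0.0000)² = 0.097276.

0.0973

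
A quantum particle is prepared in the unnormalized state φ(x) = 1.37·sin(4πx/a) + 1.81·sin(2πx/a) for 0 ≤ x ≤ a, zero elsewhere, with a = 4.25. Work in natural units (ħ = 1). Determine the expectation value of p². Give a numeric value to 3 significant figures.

p² φ = −ħ² d²φ/dx²; ⟨p²⟩ = −ħ² ∫ φ*·φ'' dx / ∫|φ|² dx.
d²/dx² sin(jπx/a) = −(jπ/a)²·sin(jπx/a); on 0 ≤ x ≤ a, ∫sin²(jπx/a) dx = a/2 and ∫sin(jπx/a)·sin(lπx/a) dx = 0 for j ≠ l, so only diagonal terms survive in ∫|φ|² and ∫φ·φ″; ∫φ·φ′ dx = [φ²/2] between the walls = 0.
State is unnormalized: ∫|φ|² dx = 10.950, and ∫φ*·(−ħ² φ'') dx = 50.085, so ⟨p²⟩ = 50.085 / 10.950.
⟨p²⟩ = 4.5739.

4.57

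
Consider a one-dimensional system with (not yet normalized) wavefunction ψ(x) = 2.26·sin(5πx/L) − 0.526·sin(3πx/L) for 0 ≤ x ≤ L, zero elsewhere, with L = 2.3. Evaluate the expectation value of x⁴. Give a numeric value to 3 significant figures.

4.49

⟨x⁴⟩ = ∫ x⁴·|ψ|² dx / ∫|ψ|² dx (integrals over the domain).
On 0 ≤ x ≤ L (j ≠ l): ∫sin²(jπx/L) dx = L/2, ∫sin(jπx/L)·sin(lπx/L) dx = 0; diagonal moments ∫x·sin²(jπx/L) dx = L²/4, ∫x²·sin²(jπx/L) dx = L³·(1/6 − 1/(4j²π²)); cross terms ∫x·sin(jπx/L)·sin(lπx/L) dx = 0 for j + l even and −4jlL²/(π²(j² − l²)²) for j + l odd, ∫x²·sin(jπx/L)·sin(lπx/L) dx = (−1)^(j+l)·4jlL³/(π²(j² − l²)²); higher powers the same way via product-to-sum and parts.
State is unnormalized: ∫|ψ|² dx = 6.1919, and ∫ψ*·x⁴·ψ dx = 27.800, so ⟨x⁴⟩ = 27.800 / 6.1919.
⟨x⁴⟩ = 4.4897.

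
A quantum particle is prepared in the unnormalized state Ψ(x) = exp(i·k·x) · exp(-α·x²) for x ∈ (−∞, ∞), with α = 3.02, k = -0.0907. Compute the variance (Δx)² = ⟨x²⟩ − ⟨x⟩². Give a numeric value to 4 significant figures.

Compute ⟨x⟩ and ⟨x²⟩ separately, then (Δx)² = ⟨x²⟩ − ⟨x⟩².
Gaussian moments: ∫x^(2j)·e^(−2αx²) dx = (2j−1)!!/(4α)^j · √(π/(2α)), odd powers integrate to 0; here √(π/(2α)) = 0.72120.
Normalization: ∫|Ψ|² dx = 0.72120.
⟨x⟩ = 0.0000 and ⟨x²⟩ = 0.082781.
(Δx)² = 0.082781 − (0.0000)² = 0.082781.

0.08278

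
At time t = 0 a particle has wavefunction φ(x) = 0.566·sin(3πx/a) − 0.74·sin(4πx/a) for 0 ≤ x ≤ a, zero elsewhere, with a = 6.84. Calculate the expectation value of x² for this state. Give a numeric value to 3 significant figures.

⟨x²⟩ = ∫ x²·|φ|² dx / ∫|φ|² dx (integrals over the domain).
On 0 ≤ x ≤ a (j ≠ l): ∫sin²(jπx/a) dx = a/2, ∫sin(jπx/a)·sin(lπx/a) dx = 0; diagonal moments ∫x·sin²(jπx/a) dx = a²/4, ∫x²·sin²(jπx/a) dx = a³·(1/6 − 1/(4j²π²)); cross terms ∫x·sin(jπx/a)·sin(lπx/a) dx = 0 for j + l even and −4jla²/(π²(j² − l²)²) for j + l odd, ∫x²·sin(jπx/a)·sin(lπx/a) dx = (−1)^(j+l)·4jla³/(π²(j² − l²)²); higher powers the same way via product-to-sum and parts.
State is unnormalized: ∫|φ|² dx = 2.9684, and ∫φ*·x²·φ dx = 72.334, so ⟨x²⟩ = 72.334 / 2.9684.
⟨x²⟩ = 24.368.

24.4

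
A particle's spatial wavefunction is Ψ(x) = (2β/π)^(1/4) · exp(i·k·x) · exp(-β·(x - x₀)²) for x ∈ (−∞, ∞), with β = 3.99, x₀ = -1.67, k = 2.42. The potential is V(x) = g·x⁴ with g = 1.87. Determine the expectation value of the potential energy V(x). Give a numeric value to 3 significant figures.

⟨V⟩ = ∫ V(x)·|Ψ|² dx.
Gaussian moments (u = x − x₀): ∫u^(2j)·e^(−2βu²) du = (2j−1)!!/(4β)^j · √(π/(2β)), odd powers integrate to 0; here √(π/(2β)) = 0.62744.
⟨V⟩ = 16.527.

16.5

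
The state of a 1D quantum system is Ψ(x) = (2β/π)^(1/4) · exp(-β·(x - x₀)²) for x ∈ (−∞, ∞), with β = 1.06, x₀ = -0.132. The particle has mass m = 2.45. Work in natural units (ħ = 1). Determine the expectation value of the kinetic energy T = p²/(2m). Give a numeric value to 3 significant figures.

0.216

T = −(ħ²/2m) d²/dx², so ⟨T⟩ = −(ħ²/2m) ∫ Ψ*·Ψ'' dx; with m = 2.45.
Gaussian moments (u = x − x₀): ∫u^(2j)·e^(−2βu²) du = (2j−1)!!/(4β)^j · √(π/(2β)), odd powers integrate to 0; here √(π/(2β)) = 1.2173. Derivatives: d/dx e^(−βu²) = −2βu·e^(−βu²), d²/dx² e^(−βu²) = (4β²u² − 2β)·e^(−βu²).
⟨T⟩ = 0.21633.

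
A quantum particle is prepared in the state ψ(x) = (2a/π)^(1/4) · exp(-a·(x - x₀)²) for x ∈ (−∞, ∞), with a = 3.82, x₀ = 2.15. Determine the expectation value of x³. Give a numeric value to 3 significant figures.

10.4

⟨x³⟩ = ∫ x³·|ψ|² dx (integrals over the domain).
Gaussian moments (u = x − x₀): ∫u^(2j)·e^(−2au²) du = (2j−1)!!/(4a)^j · √(π/(2a)), odd powers integrate to 0; here √(π/(2a)) = 0.64125.
⟨x³⟩ = 10.360.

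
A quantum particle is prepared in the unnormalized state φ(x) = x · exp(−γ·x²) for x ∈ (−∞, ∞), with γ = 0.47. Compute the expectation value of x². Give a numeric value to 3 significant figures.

1.60

⟨x²⟩ = ∫ x²·|φ|² dx / ∫|φ|² dx (integrals over the domain).
Expand each integrand as polynomial × e^(−2γx²) and use ∫x^(2j)·e^(−2γx²) dx = (2j−1)!!/(4γ)^j · √(π/(2γ)), odd powers → 0; here √(π/(2γ)) = 1.8281.
State is unnormalized: ∫|φ|² dx = 0.97242, and ∫φ*·x²·φ dx = 1.5517, so ⟨x²⟩ = 1.5517 / 0.97242.
⟨x²⟩ = 1.5957.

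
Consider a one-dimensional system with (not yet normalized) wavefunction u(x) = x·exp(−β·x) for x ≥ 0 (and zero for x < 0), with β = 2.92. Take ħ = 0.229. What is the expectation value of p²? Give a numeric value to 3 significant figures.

p² u = −ħ² d²u/dx²; ⟨p²⟩ = −ħ² ∫ u*·u'' dx / ∫|u|² dx.
Differentiate x·exp(−β·x) with the product rule; every integrand then reduces to terms xʲ·e^(−2βx) on [0, ∞), with ∫₀^∞ xʲ·e^(−2βx) dx = j!/(2β)^(j+1).
State is unnormalized: ∫|u|² dx = 0.010041, and ∫u*·(−ħ² u'') dx = 0.0044898, so ⟨p²⟩ = 0.0044898 / 0.010041.
⟨p²⟩ = 0.44713.

0.447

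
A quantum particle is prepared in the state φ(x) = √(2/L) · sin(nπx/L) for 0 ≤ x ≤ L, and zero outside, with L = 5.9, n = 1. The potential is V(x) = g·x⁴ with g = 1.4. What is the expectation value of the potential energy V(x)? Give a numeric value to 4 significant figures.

⟨V⟩ = ∫ V(x)·|φ|² dx.
With sin²θ = (1 − cos2θ)/2 on 0 ≤ x ≤ L: ∫sin²(nπx/L) dx = L/2, ∫x·sin²(nπx/L) dx = L²/4, ∫x²·sin²(nπx/L) dx = L³·(1/6 − 1/(4n²π²)); higher powers xᵏ the same way, integrating xᵏ·cos(2nπx/L) by parts.
⟨V⟩ = 193.53.

193.5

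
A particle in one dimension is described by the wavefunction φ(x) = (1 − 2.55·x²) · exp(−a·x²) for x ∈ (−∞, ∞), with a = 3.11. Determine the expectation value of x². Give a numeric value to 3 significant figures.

0.0449

⟨x²⟩ = ∫ x²·|φ|² dx / ∫|φ|² dx (integrals over the domain).
Expand each integrand as polynomial × e^(−2ax²) and use ∫x^(2j)·e^(−2ax²) dx = (2j−1)!!/(4a)^j · √(π/(2a)), odd powers → 0; here √(π/(2a)) = 0.71069.
State is unnormalized: ∫|φ|² dx = 0.50892, and ∫φ*·x²·φ dx = 0.022873, so ⟨x²⟩ = 0.022873 / 0.50892.
⟨x²⟩ = 0.044945.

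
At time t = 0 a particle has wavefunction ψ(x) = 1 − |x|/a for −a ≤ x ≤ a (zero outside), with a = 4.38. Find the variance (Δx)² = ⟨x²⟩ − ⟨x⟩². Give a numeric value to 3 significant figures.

Compute ⟨x⟩ and ⟨x²⟩ separately, then (Δx)² = ⟨x²⟩ − ⟨x⟩².
ψ is even, so ∫ over [−a, a] = 2∫₀ᵃ with ψ = 1 − x/a there: ∫₀ᵃ (1 − x/a)² dx = a/3, ∫₀ᵃ x²(1 − x/a)² dx = a³/30, ∫₀ᵃ x⁴(1 − x/a)² dx = a⁵/105.
Normalization: ∫|ψ|² dx = 2.9200.
⟨x⟩ = 0.0000 and ⟨x²⟩ = 1.9184.
(Δx)² = 1.9184 − (0.0000)² = 1.9184.

1.92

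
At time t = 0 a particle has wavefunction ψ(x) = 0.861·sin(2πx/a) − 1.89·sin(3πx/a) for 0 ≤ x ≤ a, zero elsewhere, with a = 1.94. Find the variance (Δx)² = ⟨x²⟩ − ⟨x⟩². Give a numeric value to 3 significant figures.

0.207

Compute ⟨x⟩ and ⟨x²⟩ separately, then (Δx)² = ⟨x²⟩ − ⟨x⟩².
On 0 ≤ x ≤ a (j ≠ l): ∫sin²(jπx/a) dx = a/2, ∫sin(jπx/a)·sin(lπx/a) dx = 0; diagonal moments ∫x·sin²(jπx/a) dx = a²/4, ∫x²·sin²(jπx/a) dx = a³·(1/6 − 1/(4j²π²)); cross terms ∫x·sin(jπx/a)·sin(lπx/a) dx = 0 for j + l even and −4jla²/(π²(j² − l²)²) for j + l odd, ∫x²·sin(jπx/a)·sin(lπx/a) dx = (−1)^(j+l)·4jla³/(π²(j² − l²)²); higher powers the same way via product-to-sum and parts.
Normalization: ∫|ψ|² dx = 4.1840.
⟨x⟩ = 1.2548 and ⟨x²⟩ = 1.7812.
(Δx)² = 1.7812 − (1.2548)² = 0.20681.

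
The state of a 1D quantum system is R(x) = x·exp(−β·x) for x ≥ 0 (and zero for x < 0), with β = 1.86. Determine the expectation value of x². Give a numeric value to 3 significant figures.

0.867

⟨x²⟩ = ∫ x²·|R|² dx / ∫|R|² dx (integrals over the domain).
Every integrand reduces to terms xʲ·e^(−2βx) on [0, ∞); use ∫₀^∞ xʲ·e^(−2βx) dx = j!/(2β)^(j+1).
State is unnormalized: ∫|R|² dx = 0.038851, and ∫R*·x²·R dx = 0.033690, so ⟨x²⟩ = 0.033690 / 0.038851.
⟨x²⟩ = 0.86715.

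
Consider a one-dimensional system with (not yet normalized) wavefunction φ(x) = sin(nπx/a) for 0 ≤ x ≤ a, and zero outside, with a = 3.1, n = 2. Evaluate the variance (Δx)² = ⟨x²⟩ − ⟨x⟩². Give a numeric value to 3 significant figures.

Compute ⟨x⟩ and ⟨x²⟩ separately, then (Δx)² = ⟨x²⟩ − ⟨x⟩².
With sin²θ = (1 − cos2θ)/2 on 0 ≤ x ≤ a: ∫sin²(nπx/a) dx = a/2, ∫x·sin²(nπx/a) dx = a²/4, ∫x²·sin²(nπx/a) dx = a³·(1/6 − 1/(4n²π²)); higher powers xᵏ the same way, integrating xᵏ·cos(2nπx/a) by parts.
Normalization: ∫|φ|² dx = 1.5500.
⟨x⟩ = 1.5500 and ⟨x²⟩ = 3.0816.
(Δx)² = 3.0816 − (1.5500)² = 0.67912.

0.679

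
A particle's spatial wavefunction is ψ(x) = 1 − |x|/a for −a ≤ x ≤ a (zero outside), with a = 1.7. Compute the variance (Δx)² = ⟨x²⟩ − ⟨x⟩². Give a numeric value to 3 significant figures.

0.289

Compute ⟨x⟩ and ⟨x²⟩ separately, then (Δx)² = ⟨x²⟩ − ⟨x⟩².
ψ is even, so ∫ over [−a, a] = 2∫₀ᵃ with ψ = 1 − x/a there: ∫₀ᵃ (1 − x/a)² dx = a/3, ∫₀ᵃ x²(1 − x/a)² dx = a³/30, ∫₀ᵃ x⁴(1 − x/a)² dx = a⁵/105.
Normalization: ∫|ψ|² dx = 1.1333.
⟨x⟩ = 0.0000 and ⟨x²⟩ = 0.28900.
(Δx)² = 0.28900 − (0.0000)² = 0.28900.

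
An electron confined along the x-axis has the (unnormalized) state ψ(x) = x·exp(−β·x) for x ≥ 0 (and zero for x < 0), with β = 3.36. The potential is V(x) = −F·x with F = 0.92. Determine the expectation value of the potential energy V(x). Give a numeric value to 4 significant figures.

-0.4107

⟨V⟩ = ∫ V(x)·|ψ|² dx / ∫|ψ|² dx.
Every integrand reduces to terms xʲ·e^(−2βx) on [0, ∞); use ∫₀^∞ xʲ·e^(−2βx) dx = j!/(2β)^(j+1).
State is unnormalized: ∫|ψ|² dx = 0.0065906, and ∫ψ*·V(x)·ψ dx = -0.0027068, so ⟨V⟩ = -0.0027068 / 0.0065906.
⟨V⟩ = -0.41071.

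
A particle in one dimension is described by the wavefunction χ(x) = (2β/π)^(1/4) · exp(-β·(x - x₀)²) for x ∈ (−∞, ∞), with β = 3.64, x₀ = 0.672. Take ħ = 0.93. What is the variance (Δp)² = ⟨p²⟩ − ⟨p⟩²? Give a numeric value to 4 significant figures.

3.148

Compute ⟨p⟩ and ⟨p²⟩ separately; (Δp)² = ⟨p²⟩ − ⟨p⟩².
Gaussian moments (u = x − x₀): ∫u^(2j)·e^(−2βu²) du = (2j−1)!!/(4β)^j · √(π/(2β)), odd powers integrate to 0; here √(π/(2β)) = 0.65692. Derivatives: d/dx e^(−βu²) = −2βu·e^(−βu²), d²/dx² e^(−βu²) = (4β²u² − 2β)·e^(−βu²).
⟨p⟩ = 0.0000 and ⟨p²⟩ = 3.1482.
(Δp)² = 3.1482 − (0.0000)² = 3.1482.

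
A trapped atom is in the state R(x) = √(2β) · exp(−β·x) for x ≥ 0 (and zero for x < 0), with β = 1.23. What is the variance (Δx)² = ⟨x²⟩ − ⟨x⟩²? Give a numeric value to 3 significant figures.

0.165

Compute ⟨x⟩ and ⟨x²⟩ separately, then (Δx)² = ⟨x²⟩ − ⟨x⟩².
Every integrand reduces to terms xʲ·e^(−2βx) on [0, ∞); use ∫₀^∞ xʲ·e^(−2βx) dx = j!/(2β)^(j+1).
⟨x⟩ = 0.40650 and ⟨x²⟩ = 0.33049.
(Δx)² = 0.33049 − (0.40650)² = 0.16525.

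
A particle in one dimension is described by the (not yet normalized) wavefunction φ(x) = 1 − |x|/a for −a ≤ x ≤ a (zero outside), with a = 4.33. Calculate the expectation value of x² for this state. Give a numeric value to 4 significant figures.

1.875

⟨x²⟩ = ∫ x²·|φ|² dx / ∫|φ|² dx (integrals over the domain).
φ is even, so ∫ over [−a, a] = 2∫₀ᵃ with φ = 1 − x/a there: ∫₀ᵃ (1 − x/a)² dx = a/3, ∫₀ᵃ x²(1 − x/a)² dx = a³/30, ∫₀ᵃ x⁴(1 − x/a)² dx = a⁵/105.
State is unnormalized: ∫|φ|² dx = 2.8867, and ∫φ*·x²·φ dx = 5.4122, so ⟨x²⟩ = 5.4122 / 2.8867.
⟨x²⟩ = 1.8749.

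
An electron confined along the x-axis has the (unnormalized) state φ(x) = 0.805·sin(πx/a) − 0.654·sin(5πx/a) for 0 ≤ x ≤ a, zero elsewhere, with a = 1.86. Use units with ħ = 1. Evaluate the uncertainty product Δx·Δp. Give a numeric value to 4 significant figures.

Δx = √(⟨x²⟩−⟨x⟩²), Δp = √(⟨p²⟩−⟨p⟩²).
On 0 ≤ x ≤ a (j ≠ l): ∫sin²(jπx/a) dx = a/2, ∫sin(jπx/a)·sin(lπx/a) dx = 0; diagonal moments ∫x·sin²(jπx/a) dx = a²/4, ∫x²·sin²(jπx/a) dx = a³·(1/6 − 1/(4j²π²)); cross terms ∫x·sin(jπx/a)·sin(lπx/a) dx = 0 for j + l even and −4jla²/(π²(j² − l²)²) for j + l odd, ∫x²·sin(jπx/a)·sin(lπx/a) dx = (−1)^(j+l)·4jla³/(π²(j² − l²)²); higher powers the same way via product-to-sum and parts. d²/dx² sin(jπx/a) = −(jπ/a)²·sin(jπx/a); on 0 ≤ x ≤ a, ∫sin²(jπx/a) dx = a/2 and ∫sin(jπx/a)·sin(lπx/a) dx = 0 for j ≠ l, so only diagonal terms survive in ∫|φ|² and ∫φ·φ″; ∫φ·φ′ dx = [φ²/2] between the walls = 0.
Normalization: ∫|φ|² dx = 1.0004.
⟨x⟩ = 0.93000, ⟨x²⟩ = 1.0210 ⇒ Δx = 0.39510.
⟨p⟩ = 0.0000, ⟨p²⟩ = 30.076 ⇒ Δp = 5.4841.
Δx·Δp = 2.1668.

2.167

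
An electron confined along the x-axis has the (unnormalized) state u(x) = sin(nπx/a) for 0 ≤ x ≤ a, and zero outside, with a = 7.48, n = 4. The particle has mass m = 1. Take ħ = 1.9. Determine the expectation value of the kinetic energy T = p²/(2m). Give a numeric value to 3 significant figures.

5.09

T = −(ħ²/2m) d²/dx², so ⟨T⟩ = −(ħ²/2m) ∫ u*·u'' dx / ∫|u|² dx; with m = 1.
d/dx sin(nπx/a) = (nπ/a)·cos(nπx/a) and d²/dx² sin(nπx/a) = −(nπ/a)²·sin(nπx/a); on 0 ≤ x ≤ a, ∫sin²(nπx/a) dx = a/2 and ∫sin(nπx/a)·cos(nπx/a) dx = 0.
State is unnormalized: ∫|u|² dx = 3.7400, and ∫u*·(−ħ²/2m · u'') dx = 19.053, so ⟨T⟩ = 19.053 / 3.7400.
⟨T⟩ = 5.0944.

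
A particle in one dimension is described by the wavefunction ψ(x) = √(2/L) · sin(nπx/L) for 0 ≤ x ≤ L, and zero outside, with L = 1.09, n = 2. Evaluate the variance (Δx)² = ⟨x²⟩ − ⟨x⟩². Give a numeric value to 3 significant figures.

Compute ⟨x⟩ and ⟨x²⟩ separately, then (Δx)² = ⟨x²⟩ − ⟨x⟩².
With sin²θ = (1 − cos2θ)/2 on 0 ≤ x ≤ L: ∫sin²(nπx/L) dx = L/2, ∫x·sin²(nπx/L) dx = L²/4, ∫x²·sin²(nπx/L) dx = L³·(1/6 − 1/(4n²π²)); higher powers xᵏ the same way, integrating xᵏ·cos(2nπx/L) by parts.
⟨x⟩ = 0.54500 and ⟨x²⟩ = 0.38099.
(Δx)² = 0.38099 − (0.54500)² = 0.083961.

0.0840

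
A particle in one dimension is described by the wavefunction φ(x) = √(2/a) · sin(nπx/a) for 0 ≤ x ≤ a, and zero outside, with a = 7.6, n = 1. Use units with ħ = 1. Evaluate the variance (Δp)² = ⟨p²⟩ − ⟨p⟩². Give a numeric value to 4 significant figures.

0.1709

Compute ⟨p⟩ and ⟨p²⟩ separately; (Δp)² = ⟨p²⟩ − ⟨p⟩².
d/dx sin(nπx/a) = (nπ/a)·cos(nπx/a) and d²/dx² sin(nπx/a) = −(nπ/a)²·sin(nπx/a); on 0 ≤ x ≤ a, ∫sin²(nπx/a) dx = a/2 and ∫sin(nπx/a)·cos(nπx/a) dx = 0.
⟨p⟩ = 0.0000 and ⟨p²⟩ = 0.17087.
(Δp)² = 0.17087 − (0.0000)² = 0.17087.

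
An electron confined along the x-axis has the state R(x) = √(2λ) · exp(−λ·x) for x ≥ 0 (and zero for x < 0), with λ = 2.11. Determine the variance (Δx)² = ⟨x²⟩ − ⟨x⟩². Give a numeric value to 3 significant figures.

Compute ⟨x⟩ and ⟨x²⟩ separately, then (Δx)² = ⟨x²⟩ − ⟨x⟩².
Every integrand reduces to terms xʲ·e^(−2λx) on [0, ∞); use ∫₀^∞ xʲ·e^(−2λx) dx = j!/(2λ)^(j+1).
⟨x⟩ = 0.23697 and ⟨x²⟩ = 0.11231.
(Δx)² = 0.11231 − (0.23697)² = 0.056153.

0.0562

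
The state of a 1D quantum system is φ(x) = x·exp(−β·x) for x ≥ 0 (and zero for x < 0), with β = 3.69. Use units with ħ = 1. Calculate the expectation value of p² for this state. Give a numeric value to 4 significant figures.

13.62

p² φ = −ħ² d²φ/dx²; ⟨p²⟩ = −ħ² ∫ φ*·φ'' dx / ∫|φ|² dx.
Differentiate x·exp(−β·x) with the product rule; every integrand then reduces to terms xʲ·e^(−2βx) on [0, ∞), with ∫₀^∞ xʲ·e^(−2βx) dx = j!/(2β)^(j+1).
State is unnormalized: ∫|φ|² dx = 0.0049758, and ∫φ*·(−ħ² φ'') dx = 0.067751, so ⟨p²⟩ = 0.067751 / 0.0049758.
⟨p²⟩ = 13.616.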